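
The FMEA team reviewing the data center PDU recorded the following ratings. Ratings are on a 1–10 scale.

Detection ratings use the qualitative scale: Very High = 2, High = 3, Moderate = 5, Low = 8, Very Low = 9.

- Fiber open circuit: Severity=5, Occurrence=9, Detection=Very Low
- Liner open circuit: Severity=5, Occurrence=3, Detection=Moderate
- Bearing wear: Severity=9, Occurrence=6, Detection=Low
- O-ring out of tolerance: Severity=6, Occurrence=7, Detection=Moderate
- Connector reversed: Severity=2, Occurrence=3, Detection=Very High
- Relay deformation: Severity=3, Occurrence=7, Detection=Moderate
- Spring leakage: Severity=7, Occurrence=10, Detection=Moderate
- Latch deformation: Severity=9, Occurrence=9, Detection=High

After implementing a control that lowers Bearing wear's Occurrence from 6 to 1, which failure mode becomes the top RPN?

RPN = Severity × Occurrence × Detection:
  Fiber open circuit: 5 × 9 × 9 = 405
  Liner open circuit: 5 × 3 × 5 = 75
  Bearing wear: 9 × 6 × 8 = 432
  O-ring out of tolerance: 6 × 7 × 5 = 210
  Connector reversed: 2 × 3 × 2 = 12
  Relay deformation: 3 × 7 × 5 = 105
  Spring leakage: 7 × 10 × 5 = 350
  Latch deformation: 9 × 9 × 3 = 243
After action: Bearing wear → 9 × 1 × 8 = 72.
Revised RPNs: Fiber open circuit=405, Spring leakage=350, Latch deformation=243, O-ring out of tolerance=210, Relay deformation=105, Liner open circuit=75, Bearing wear=72, Connector reversed=12.
Highest is now Fiber open circuit (405).

Fiber open circuit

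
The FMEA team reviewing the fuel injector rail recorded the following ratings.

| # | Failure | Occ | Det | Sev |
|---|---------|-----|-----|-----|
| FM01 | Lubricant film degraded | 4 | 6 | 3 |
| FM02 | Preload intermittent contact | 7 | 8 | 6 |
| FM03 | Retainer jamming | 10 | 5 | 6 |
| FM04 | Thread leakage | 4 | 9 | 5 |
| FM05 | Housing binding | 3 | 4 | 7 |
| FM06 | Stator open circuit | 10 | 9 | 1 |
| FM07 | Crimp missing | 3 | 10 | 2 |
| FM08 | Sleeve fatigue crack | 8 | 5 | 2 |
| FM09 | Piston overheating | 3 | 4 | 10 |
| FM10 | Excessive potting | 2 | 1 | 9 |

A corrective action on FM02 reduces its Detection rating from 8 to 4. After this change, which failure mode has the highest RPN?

FM03

RPN = Severity × Occurrence × Detection:
  FM01: 3 × 4 × 6 = 72
  FM02: 6 × 7 × 8 = 336
  FM03: 6 × 10 × 5 = 300
  FM04: 5 × 4 × 9 = 180
  FM05: 7 × 3 × 4 = 84
  FM06: 1 × 10 × 9 = 90
  FM07: 2 × 3 × 10 = 60
  FM08: 2 × 8 × 5 = 80
  FM09: 10 × 3 × 4 = 120
  FM10: 9 × 2 × 1 = 18
After action: FM02 → 6 × 7 × 4 = 168.
Revised RPNs: FM03=300, FM04=180, FM02=168, FM09=120, FM06=90, FM05=84, FM08=80, FM01=72, FM07=60, FM10=18.
Highest is now FM03 (300).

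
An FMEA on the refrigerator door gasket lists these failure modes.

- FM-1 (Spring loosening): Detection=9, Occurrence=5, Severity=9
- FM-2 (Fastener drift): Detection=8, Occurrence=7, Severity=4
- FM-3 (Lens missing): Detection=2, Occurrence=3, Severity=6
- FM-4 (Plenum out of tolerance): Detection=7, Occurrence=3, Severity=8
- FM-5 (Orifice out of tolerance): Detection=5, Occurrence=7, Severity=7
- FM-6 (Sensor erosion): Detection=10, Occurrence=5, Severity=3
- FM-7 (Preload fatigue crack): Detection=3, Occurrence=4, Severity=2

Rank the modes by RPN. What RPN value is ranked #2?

RPN = Severity × Occurrence × Detection:
  FM-1: 9 × 5 × 9 = 405
  FM-2: 4 × 7 × 8 = 224
  FM-3: 6 × 3 × 2 = 36
  FM-4: 8 × 3 × 7 = 168
  FM-5: 7 × 7 × 5 = 245
  FM-6: 3 × 5 × 10 = 150
  FM-7: 2 × 4 × 3 = 24
Sorted descending: 405, 245, 224, 168, 150, 36, 24.
The second-highest RPN is 245 (FM-5).

245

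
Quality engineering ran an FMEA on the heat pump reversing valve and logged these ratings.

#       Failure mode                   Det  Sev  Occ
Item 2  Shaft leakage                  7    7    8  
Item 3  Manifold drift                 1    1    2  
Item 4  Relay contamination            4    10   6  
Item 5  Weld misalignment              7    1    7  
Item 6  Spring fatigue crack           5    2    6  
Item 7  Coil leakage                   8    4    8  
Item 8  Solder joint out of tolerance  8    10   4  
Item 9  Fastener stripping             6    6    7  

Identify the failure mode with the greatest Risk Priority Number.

Item 2

RPN = Severity × Occurrence × Detection:
  Item 2: 7 × 8 × 7 = 392
  Item 3: 1 × 2 × 1 = 2
  Item 4: 10 × 6 × 4 = 240
  Item 5: 1 × 7 × 7 = 49
  Item 6: 2 × 6 × 5 = 60
  Item 7: 4 × 8 × 8 = 256
  Item 8: 10 × 4 × 8 = 320
  Item 9: 6 × 7 × 6 = 252
Highest RPN is 392 → Item 2.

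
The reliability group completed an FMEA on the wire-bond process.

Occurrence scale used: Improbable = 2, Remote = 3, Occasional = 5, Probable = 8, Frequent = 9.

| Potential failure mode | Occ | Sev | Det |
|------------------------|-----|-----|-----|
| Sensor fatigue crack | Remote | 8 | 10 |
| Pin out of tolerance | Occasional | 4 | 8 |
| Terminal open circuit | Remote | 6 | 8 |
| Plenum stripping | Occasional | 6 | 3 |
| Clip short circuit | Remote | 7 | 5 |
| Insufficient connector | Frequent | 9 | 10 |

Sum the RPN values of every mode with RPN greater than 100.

1459

RPN = Severity × Occurrence × Detection:
  Sensor fatigue crack: 8 × 3 × 10 = 240
  Pin out of tolerance: 4 × 5 × 8 = 160
  Terminal open circuit: 6 × 3 × 8 = 144
  Plenum stripping: 6 × 5 × 3 = 90
  Clip short circuit: 7 × 3 × 5 = 105
  Insufficient connector: 9 × 9 × 10 = 810
RPN > 100: Sensor fatigue crack (240), Pin out of tolerance (160), Terminal open circuit (144), Clip short circuit (105), Insufficient connector (810).
Sum: 240 + 160 + 144 + 105 + 810 = 1459.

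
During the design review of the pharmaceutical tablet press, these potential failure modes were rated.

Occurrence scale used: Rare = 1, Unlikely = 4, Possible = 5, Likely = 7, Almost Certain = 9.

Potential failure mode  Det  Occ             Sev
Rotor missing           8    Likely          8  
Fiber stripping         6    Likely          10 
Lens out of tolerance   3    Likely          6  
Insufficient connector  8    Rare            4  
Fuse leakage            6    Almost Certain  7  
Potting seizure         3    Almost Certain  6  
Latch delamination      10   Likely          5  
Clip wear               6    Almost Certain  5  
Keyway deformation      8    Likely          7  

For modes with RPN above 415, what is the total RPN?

RPN = Severity × Occurrence × Detection:
  Rotor missing: 8 × 7 × 8 = 448
  Fiber stripping: 10 × 7 × 6 = 420
  Lens out of tolerance: 6 × 7 × 3 = 126
  Insufficient connector: 4 × 1 × 8 = 32
  Fuse leakage: 7 × 9 × 6 = 378
  Potting seizure: 6 × 9 × 3 = 162
  Latch delamination: 5 × 7 × 10 = 350
  Clip wear: 5 × 9 × 6 = 270
  Keyway deformation: 7 × 7 × 8 = 392
RPN > 415: Rotor missing (448), Fiber stripping (420).
Sum: 448 + 420 = 868.

868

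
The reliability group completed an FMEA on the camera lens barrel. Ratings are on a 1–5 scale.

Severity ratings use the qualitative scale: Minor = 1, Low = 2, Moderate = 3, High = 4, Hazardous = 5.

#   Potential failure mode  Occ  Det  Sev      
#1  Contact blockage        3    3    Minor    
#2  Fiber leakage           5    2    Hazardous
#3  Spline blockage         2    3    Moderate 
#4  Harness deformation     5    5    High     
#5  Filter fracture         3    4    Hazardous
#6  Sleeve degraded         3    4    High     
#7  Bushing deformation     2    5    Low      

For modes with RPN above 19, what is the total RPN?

278

RPN = Severity × Occurrence × Detection:
  #1: 1 × 3 × 3 = 9
  #2: 5 × 5 × 2 = 50
  #3: 3 × 2 × 3 = 18
  #4: 4 × 5 × 5 = 100
  #5: 5 × 3 × 4 = 60
  #6: 4 × 3 × 4 = 48
  #7: 2 × 2 × 5 = 20
RPN > 19: #2 (50), #4 (100), #5 (60), #6 (48), #7 (20).
Sum: 50 + 100 + 60 + 48 + 20 = 278.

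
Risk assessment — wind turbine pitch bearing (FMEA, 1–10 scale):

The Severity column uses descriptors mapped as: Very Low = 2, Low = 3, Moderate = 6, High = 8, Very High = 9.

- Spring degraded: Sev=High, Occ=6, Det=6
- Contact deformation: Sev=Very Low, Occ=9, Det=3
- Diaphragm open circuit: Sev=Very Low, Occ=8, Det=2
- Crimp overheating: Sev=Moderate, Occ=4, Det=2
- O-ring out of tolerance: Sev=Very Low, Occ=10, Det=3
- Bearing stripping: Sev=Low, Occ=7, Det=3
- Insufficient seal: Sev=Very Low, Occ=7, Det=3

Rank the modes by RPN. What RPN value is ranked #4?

RPN = Severity × Occurrence × Detection:
  Spring degraded: 8 × 6 × 6 = 288
  Contact deformation: 2 × 9 × 3 = 54
  Diaphragm open circuit: 2 × 8 × 2 = 32
  Crimp overheating: 6 × 4 × 2 = 48
  O-ring out of tolerance: 2 × 10 × 3 = 60
  Bearing stripping: 3 × 7 × 3 = 63
  Insufficient seal: 2 × 7 × 3 = 42
Sorted descending: 288, 63, 60, 54, 48, 42, 32.
The fourth-highest RPN is 54 (Contact deformation).

54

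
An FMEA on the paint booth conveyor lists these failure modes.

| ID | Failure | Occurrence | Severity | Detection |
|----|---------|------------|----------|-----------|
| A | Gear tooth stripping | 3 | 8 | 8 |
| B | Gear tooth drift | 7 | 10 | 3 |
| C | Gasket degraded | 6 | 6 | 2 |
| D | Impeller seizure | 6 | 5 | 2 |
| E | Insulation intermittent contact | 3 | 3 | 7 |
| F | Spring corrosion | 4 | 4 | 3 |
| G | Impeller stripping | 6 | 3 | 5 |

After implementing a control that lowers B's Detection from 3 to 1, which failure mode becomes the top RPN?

A

RPN = Severity × Occurrence × Detection:
  A: 8 × 3 × 8 = 192
  B: 10 × 7 × 3 = 210
  C: 6 × 6 × 2 = 72
  D: 5 × 6 × 2 = 60
  E: 3 × 3 × 7 = 63
  F: 4 × 4 × 3 = 48
  G: 3 × 6 × 5 = 90
After action: B → 10 × 7 × 1 = 70.
Revised RPNs: A=192, G=90, C=72, B=70, E=63, D=60, F=48.
Highest is now A (192).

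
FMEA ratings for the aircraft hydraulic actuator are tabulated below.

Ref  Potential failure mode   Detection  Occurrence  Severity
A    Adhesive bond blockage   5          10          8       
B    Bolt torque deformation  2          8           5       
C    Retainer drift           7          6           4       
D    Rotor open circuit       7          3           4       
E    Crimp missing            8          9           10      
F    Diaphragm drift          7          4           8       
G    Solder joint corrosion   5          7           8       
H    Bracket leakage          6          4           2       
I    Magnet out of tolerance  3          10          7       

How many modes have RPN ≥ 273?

3

RPN = Severity × Occurrence × Detection:
  A: 8 × 10 × 5 = 400
  B: 5 × 8 × 2 = 80
  C: 4 × 6 × 7 = 168
  D: 4 × 3 × 7 = 84
  E: 10 × 9 × 8 = 720
  F: 8 × 4 × 7 = 224
  G: 8 × 7 × 5 = 280
  H: 2 × 4 × 6 = 48
  I: 7 × 10 × 3 = 210
Modes with RPN ≥ 273: A (400), E (720), G (280) → 3.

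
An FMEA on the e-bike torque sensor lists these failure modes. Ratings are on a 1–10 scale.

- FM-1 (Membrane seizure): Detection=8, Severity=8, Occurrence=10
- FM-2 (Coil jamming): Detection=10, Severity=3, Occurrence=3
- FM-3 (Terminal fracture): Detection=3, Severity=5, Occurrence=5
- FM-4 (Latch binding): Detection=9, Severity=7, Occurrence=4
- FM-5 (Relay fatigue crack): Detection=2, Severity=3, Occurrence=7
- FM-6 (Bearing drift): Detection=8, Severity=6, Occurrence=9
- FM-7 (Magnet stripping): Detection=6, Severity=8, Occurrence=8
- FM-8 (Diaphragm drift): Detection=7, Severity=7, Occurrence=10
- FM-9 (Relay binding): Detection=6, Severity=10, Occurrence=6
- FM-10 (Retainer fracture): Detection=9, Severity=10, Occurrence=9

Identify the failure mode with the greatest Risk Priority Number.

FM-10

RPN = Severity × Occurrence × Detection:
  FM-1: 8 × 10 × 8 = 640
  FM-2: 3 × 3 × 10 = 90
  FM-3: 5 × 5 × 3 = 75
  FM-4: 7 × 4 × 9 = 252
  FM-5: 3 × 7 × 2 = 42
  FM-6: 6 × 9 × 8 = 432
  FM-7: 8 × 8 × 6 = 384
  FM-8: 7 × 10 × 7 = 490
  FM-9: 10 × 6 × 6 = 360
  FM-10: 10 × 9 × 9 = 810
Highest RPN is 810 → FM-10.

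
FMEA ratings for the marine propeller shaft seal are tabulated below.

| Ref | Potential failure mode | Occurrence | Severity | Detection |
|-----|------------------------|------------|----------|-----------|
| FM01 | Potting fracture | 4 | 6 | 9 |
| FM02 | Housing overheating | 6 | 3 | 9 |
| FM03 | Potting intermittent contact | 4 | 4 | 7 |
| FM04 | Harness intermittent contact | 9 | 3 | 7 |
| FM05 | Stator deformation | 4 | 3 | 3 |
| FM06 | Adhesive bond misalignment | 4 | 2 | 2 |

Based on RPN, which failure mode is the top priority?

RPN = Severity × Occurrence × Detection:
  FM01: 6 × 4 × 9 = 216
  FM02: 3 × 6 × 9 = 162
  FM03: 4 × 4 × 7 = 112
  FM04: 3 × 9 × 7 = 189
  FM05: 3 × 4 × 3 = 36
  FM06: 2 × 4 × 2 = 16
Highest RPN is 216 → FM01.

FM01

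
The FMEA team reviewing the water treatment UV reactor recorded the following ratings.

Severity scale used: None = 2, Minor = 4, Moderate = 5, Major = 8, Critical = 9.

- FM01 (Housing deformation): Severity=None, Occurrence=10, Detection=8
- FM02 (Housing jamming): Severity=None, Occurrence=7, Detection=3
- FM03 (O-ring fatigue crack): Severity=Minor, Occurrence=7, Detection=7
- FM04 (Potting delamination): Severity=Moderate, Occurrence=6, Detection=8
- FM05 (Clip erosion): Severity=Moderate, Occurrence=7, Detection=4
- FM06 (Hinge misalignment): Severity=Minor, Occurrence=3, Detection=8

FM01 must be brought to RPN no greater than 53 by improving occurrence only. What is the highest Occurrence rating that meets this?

3

FM01: S=2, O=10, D=8 → current RPN = 160.
Fixed product = 16. Need 16 × O ≤ 53, so O ≤ 53/16 = 3.31.
Maximum integer Occurrence rating = 3 (gives RPN 48; O=4 would give 64 > 53).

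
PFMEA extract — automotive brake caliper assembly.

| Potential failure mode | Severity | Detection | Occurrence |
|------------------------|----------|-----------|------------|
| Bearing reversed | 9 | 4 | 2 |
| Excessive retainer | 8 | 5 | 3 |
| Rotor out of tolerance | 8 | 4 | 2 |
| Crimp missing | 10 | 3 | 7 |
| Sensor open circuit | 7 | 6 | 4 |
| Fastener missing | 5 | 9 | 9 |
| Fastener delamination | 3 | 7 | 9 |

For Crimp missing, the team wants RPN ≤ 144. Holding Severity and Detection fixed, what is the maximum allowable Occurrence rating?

Crimp missing: S=10, O=7, D=3 → current RPN = 210.
Fixed product = 30. Need 30 × O ≤ 144, so O ≤ 144/30 = 4.80.
Maximum integer Occurrence rating = 4 (gives RPN 120; O=5 would give 150 > 144).

4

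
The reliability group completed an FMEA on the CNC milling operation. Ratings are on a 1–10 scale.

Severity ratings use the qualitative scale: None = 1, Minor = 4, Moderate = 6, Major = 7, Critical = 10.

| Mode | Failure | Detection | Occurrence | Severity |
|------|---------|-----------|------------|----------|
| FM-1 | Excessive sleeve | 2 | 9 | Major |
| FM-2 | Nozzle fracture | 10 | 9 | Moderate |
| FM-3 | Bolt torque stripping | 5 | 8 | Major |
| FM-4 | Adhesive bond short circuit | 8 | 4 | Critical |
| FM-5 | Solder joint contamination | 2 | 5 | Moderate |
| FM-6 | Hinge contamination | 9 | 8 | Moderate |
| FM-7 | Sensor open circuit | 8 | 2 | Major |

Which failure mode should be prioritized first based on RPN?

FM-2

RPN = Severity × Occurrence × Detection:
  FM-1: 7 × 9 × 2 = 126
  FM-2: 6 × 9 × 10 = 540
  FM-3: 7 × 8 × 5 = 280
  FM-4: 10 × 4 × 8 = 320
  FM-5: 6 × 5 × 2 = 60
  FM-6: 6 × 8 × 9 = 432
  FM-7: 7 × 2 × 8 = 112
Highest RPN is 540 → FM-2.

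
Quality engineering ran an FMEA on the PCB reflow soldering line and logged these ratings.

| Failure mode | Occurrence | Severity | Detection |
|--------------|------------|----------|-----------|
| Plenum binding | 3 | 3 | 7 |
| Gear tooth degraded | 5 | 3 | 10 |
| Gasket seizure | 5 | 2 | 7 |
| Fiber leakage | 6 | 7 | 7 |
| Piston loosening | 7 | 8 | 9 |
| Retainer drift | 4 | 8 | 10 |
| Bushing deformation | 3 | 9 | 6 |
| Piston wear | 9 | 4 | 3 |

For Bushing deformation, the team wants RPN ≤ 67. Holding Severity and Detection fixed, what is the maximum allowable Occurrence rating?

1

Bushing deformation: S=9, O=3, D=6 → current RPN = 162.
Fixed product = 54. Need 54 × O ≤ 67, so O ≤ 67/54 = 1.24.
Maximum integer Occurrence rating = 1 (gives RPN 54; O=2 would give 108 > 67).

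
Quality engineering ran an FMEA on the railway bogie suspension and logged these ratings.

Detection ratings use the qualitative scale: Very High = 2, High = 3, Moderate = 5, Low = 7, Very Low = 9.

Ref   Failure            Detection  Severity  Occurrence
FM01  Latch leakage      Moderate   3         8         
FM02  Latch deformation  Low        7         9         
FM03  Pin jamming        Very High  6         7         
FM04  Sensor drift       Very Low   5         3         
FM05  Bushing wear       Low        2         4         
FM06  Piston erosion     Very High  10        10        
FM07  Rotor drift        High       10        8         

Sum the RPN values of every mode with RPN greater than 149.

RPN = Severity × Occurrence × Detection:
  FM01: 3 × 8 × 5 = 120
  FM02: 7 × 9 × 7 = 441
  FM03: 6 × 7 × 2 = 84
  FM04: 5 × 3 × 9 = 135
  FM05: 2 × 4 × 7 = 56
  FM06: 10 × 10 × 2 = 200
  FM07: 10 × 8 × 3 = 240
RPN > 149: FM02 (441), FM06 (200), FM07 (240).
Sum: 441 + 200 + 240 = 881.

881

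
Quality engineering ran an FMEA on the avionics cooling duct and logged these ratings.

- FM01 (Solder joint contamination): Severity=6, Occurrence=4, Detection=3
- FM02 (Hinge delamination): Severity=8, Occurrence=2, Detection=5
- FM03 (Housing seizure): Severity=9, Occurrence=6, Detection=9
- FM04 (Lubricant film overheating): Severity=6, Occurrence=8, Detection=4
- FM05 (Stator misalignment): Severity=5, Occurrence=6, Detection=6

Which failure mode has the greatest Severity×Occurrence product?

Criticality = Severity × Occurrence:
  FM01: 6 × 4 = 24
  FM02: 8 × 2 = 16
  FM03: 9 × 6 = 54
  FM04: 6 × 8 = 48
  FM05: 5 × 6 = 30
Highest criticality is 54 → FM03.

FM03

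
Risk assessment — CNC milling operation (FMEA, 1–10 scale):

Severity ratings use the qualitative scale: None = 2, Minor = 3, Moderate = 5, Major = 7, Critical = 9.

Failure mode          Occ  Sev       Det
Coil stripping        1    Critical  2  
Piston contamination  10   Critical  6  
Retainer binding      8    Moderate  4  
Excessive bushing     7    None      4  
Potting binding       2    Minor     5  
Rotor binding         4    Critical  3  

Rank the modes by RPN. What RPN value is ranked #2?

160

RPN = Severity × Occurrence × Detection:
  Coil stripping: 9 × 1 × 2 = 18
  Piston contamination: 9 × 10 × 6 = 540
  Retainer binding: 5 × 8 × 4 = 160
  Excessive bushing: 2 × 7 × 4 = 56
  Potting binding: 3 × 2 × 5 = 30
  Rotor binding: 9 × 4 × 3 = 108
Sorted descending: 540, 160, 108, 56, 30, 18.
The second-highest RPN is 160 (Retainer binding).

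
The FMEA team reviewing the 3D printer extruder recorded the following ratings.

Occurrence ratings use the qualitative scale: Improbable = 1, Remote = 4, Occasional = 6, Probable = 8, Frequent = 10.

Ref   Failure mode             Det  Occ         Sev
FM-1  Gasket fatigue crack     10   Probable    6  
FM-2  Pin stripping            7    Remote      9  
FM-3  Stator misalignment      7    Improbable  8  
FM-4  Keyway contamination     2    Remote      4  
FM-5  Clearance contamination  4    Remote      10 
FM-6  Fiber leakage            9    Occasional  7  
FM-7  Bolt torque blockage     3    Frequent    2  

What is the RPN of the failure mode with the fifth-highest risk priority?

60

RPN = Severity × Occurrence × Detection:
  FM-1: 6 × 8 × 10 = 480
  FM-2: 9 × 4 × 7 = 252
  FM-3: 8 × 1 × 7 = 56
  FM-4: 4 × 4 × 2 = 32
  FM-5: 10 × 4 × 4 = 160
  FM-6: 7 × 6 × 9 = 378
  FM-7: 2 × 10 × 3 = 60
Sorted descending: 480, 378, 252, 160, 60, 56, 32.
The fifth-highest RPN is 60 (FM-7).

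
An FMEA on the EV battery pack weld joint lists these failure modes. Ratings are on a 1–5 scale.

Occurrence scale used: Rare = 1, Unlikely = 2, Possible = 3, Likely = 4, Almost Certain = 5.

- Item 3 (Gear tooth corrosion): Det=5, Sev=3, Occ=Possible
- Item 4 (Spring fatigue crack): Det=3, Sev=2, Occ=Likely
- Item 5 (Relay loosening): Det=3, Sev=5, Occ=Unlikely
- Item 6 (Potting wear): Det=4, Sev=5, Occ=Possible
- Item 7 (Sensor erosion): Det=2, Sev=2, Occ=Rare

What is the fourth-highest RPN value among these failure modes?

RPN = Severity × Occurrence × Detection:
  Item 3: 3 × 3 × 5 = 45
  Item 4: 2 × 4 × 3 = 24
  Item 5: 5 × 2 × 3 = 30
  Item 6: 5 × 3 × 4 = 60
  Item 7: 2 × 1 × 2 = 4
Sorted descending: 60, 45, 30, 24, 4.
The fourth-highest RPN is 24 (Item 4).

24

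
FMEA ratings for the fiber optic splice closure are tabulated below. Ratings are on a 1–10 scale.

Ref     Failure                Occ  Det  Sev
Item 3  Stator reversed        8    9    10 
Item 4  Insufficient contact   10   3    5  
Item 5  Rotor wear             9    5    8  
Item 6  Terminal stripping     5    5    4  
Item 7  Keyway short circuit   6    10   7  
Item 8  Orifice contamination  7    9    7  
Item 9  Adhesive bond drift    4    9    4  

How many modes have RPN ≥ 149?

RPN = Severity × Occurrence × Detection:
  Item 3: 10 × 8 × 9 = 720
  Item 4: 5 × 10 × 3 = 150
  Item 5: 8 × 9 × 5 = 360
  Item 6: 4 × 5 × 5 = 100
  Item 7: 7 × 6 × 10 = 420
  Item 8: 7 × 7 × 9 = 441
  Item 9: 4 × 4 × 9 = 144
Modes with RPN ≥ 149: Item 3 (720), Item 4 (150), Item 5 (360), Item 7 (420), Item 8 (441) → 5.

5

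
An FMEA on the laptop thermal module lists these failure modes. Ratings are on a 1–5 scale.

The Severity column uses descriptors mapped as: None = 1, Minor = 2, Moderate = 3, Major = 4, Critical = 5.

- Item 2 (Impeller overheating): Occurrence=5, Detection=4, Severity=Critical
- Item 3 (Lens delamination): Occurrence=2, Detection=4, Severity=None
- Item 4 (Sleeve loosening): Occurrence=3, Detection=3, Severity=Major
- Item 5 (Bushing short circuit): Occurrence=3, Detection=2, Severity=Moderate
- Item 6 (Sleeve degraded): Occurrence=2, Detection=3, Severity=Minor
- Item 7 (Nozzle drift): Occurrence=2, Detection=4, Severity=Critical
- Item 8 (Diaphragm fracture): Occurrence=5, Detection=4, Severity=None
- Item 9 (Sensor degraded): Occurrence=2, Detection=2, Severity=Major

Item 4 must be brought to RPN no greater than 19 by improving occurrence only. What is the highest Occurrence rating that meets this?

1

Item 4: S=4, O=3, D=3 → current RPN = 36.
Fixed product = 12. Need 12 × O ≤ 19, so O ≤ 19/12 = 1.58.
Maximum integer Occurrence rating = 1 (gives RPN 12; O=2 would give 24 > 19).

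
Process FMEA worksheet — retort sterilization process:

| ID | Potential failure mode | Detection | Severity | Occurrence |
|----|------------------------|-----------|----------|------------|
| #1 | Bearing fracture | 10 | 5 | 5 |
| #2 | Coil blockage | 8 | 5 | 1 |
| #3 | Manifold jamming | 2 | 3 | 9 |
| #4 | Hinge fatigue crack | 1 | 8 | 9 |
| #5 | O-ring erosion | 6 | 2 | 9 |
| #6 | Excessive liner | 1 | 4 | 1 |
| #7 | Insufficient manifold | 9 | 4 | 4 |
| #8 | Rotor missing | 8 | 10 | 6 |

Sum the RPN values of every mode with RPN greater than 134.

RPN = Severity × Occurrence × Detection:
  #1: 5 × 5 × 10 = 250
  #2: 5 × 1 × 8 = 40
  #3: 3 × 9 × 2 = 54
  #4: 8 × 9 × 1 = 72
  #5: 2 × 9 × 6 = 108
  #6: 4 × 1 × 1 = 4
  #7: 4 × 4 × 9 = 144
  #8: 10 × 6 × 8 = 480
RPN > 134: #1 (250), #7 (144), #8 (480).
Sum: 250 + 144 + 480 = 874.

874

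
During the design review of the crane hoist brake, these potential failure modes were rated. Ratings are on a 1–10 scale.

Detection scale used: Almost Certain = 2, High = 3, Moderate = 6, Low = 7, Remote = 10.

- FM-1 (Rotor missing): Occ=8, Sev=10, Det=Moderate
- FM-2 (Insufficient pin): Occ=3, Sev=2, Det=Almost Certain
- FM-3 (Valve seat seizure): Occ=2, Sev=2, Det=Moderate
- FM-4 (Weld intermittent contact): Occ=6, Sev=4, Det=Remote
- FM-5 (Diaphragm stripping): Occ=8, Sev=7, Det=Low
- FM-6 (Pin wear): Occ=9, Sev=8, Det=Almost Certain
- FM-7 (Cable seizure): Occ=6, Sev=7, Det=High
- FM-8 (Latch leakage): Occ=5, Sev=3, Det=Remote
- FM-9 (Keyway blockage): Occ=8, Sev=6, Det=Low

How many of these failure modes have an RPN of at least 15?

RPN = Severity × Occurrence × Detection:
  FM-1: 10 × 8 × 6 = 480
  FM-2: 2 × 3 × 2 = 12
  FM-3: 2 × 2 × 6 = 24
  FM-4: 4 × 6 × 10 = 240
  FM-5: 7 × 8 × 7 = 392
  FM-6: 8 × 9 × 2 = 144
  FM-7: 7 × 6 × 3 = 126
  FM-8: 3 × 5 × 10 = 150
  FM-9: 6 × 8 × 7 = 336
Modes with RPN ≥ 15: FM-1 (480), FM-3 (24), FM-4 (240), FM-5 (392), FM-6 (144), FM-7 (126), FM-8 (150), FM-9 (336) → 8.

8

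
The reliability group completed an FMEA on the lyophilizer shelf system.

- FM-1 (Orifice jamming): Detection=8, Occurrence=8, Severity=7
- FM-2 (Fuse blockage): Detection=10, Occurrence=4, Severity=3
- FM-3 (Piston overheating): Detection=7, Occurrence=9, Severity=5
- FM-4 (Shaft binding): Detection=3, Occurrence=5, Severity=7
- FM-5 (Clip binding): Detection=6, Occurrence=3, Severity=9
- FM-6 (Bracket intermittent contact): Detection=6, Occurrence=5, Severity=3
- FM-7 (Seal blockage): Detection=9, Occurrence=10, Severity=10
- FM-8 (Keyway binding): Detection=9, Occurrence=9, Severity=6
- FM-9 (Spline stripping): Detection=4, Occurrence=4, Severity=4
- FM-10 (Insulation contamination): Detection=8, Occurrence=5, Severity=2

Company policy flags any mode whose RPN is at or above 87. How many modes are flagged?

RPN = Severity × Occurrence × Detection:
  FM-1: 7 × 8 × 8 = 448
  FM-2: 3 × 4 × 10 = 120
  FM-3: 5 × 9 × 7 = 315
  FM-4: 7 × 5 × 3 = 105
  FM-5: 9 × 3 × 6 = 162
  FM-6: 3 × 5 × 6 = 90
  FM-7: 10 × 10 × 9 = 900
  FM-8: 6 × 9 × 9 = 486
  FM-9: 4 × 4 × 4 = 64
  FM-10: 2 × 5 × 8 = 80
Modes with RPN ≥ 87: FM-1 (448), FM-2 (120), FM-3 (315), FM-4 (105), FM-5 (162), FM-6 (90), FM-7 (900), FM-8 (486) → 8.

8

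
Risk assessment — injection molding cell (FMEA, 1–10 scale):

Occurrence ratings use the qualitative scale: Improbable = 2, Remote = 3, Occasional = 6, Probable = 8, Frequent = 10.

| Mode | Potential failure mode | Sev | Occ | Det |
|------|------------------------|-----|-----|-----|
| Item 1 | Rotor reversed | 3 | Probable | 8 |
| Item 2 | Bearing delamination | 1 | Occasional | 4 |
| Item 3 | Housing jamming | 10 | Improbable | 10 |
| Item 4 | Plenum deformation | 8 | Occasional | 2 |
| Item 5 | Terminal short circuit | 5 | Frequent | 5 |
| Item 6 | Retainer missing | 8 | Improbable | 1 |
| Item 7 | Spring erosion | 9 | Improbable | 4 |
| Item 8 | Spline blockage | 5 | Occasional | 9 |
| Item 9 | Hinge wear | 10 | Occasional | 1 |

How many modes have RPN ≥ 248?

RPN = Severity × Occurrence × Detection:
  Item 1: 3 × 8 × 8 = 192
  Item 2: 1 × 6 × 4 = 24
  Item 3: 10 × 2 × 10 = 200
  Item 4: 8 × 6 × 2 = 96
  Item 5: 5 × 10 × 5 = 250
  Item 6: 8 × 2 × 1 = 16
  Item 7: 9 × 2 × 4 = 72
  Item 8: 5 × 6 × 9 = 270
  Item 9: 10 × 6 × 1 = 60
Modes with RPN ≥ 248: Item 5 (250), Item 8 (270) → 2.

2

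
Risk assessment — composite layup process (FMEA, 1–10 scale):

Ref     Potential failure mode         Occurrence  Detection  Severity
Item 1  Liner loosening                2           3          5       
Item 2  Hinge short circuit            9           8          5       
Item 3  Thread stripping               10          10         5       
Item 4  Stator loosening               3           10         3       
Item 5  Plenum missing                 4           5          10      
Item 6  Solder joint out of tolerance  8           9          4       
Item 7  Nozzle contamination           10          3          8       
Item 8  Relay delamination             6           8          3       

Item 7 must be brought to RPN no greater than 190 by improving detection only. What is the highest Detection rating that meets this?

2

Item 7: S=8, O=10, D=3 → current RPN = 240.
Fixed product = 80. Need 80 × D ≤ 190, so D ≤ 190/80 = 2.38.
Maximum integer Detection rating = 2 (gives RPN 160; D=3 would give 240 > 190).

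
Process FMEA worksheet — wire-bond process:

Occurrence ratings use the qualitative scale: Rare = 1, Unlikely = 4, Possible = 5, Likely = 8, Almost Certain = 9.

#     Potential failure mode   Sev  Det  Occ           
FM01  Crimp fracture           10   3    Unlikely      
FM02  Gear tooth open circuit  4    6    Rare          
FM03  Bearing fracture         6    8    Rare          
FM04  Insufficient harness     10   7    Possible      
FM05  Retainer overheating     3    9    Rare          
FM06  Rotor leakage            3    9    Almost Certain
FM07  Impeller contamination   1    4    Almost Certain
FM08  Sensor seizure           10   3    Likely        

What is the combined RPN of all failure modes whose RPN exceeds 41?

1001

RPN = Severity × Occurrence × Detection:
  FM01: 10 × 4 × 3 = 120
  FM02: 4 × 1 × 6 = 24
  FM03: 6 × 1 × 8 = 48
  FM04: 10 × 5 × 7 = 350
  FM05: 3 × 1 × 9 = 27
  FM06: 3 × 9 × 9 = 243
  FM07: 1 × 9 × 4 = 36
  FM08: 10 × 8 × 3 = 240
RPN > 41: FM01 (120), FM03 (48), FM04 (350), FM06 (243), FM08 (240).
Sum: 120 + 48 + 350 + 243 + 240 = 1001.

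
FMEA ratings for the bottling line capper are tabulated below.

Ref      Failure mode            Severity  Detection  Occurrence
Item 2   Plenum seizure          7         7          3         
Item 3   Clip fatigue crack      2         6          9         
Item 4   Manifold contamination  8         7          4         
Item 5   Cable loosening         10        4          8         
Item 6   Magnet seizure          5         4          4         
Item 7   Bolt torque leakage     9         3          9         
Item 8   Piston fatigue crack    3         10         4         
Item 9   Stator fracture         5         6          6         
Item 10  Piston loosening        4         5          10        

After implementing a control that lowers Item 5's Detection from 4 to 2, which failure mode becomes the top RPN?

Item 7

RPN = Severity × Occurrence × Detection:
  Item 2: 7 × 3 × 7 = 147
  Item 3: 2 × 9 × 6 = 108
  Item 4: 8 × 4 × 7 = 224
  Item 5: 10 × 8 × 4 = 320
  Item 6: 5 × 4 × 4 = 80
  Item 7: 9 × 9 × 3 = 243
  Item 8: 3 × 4 × 10 = 120
  Item 9: 5 × 6 × 6 = 180
  Item 10: 4 × 10 × 5 = 200
After action: Item 5 → 10 × 8 × 2 = 160.
Revised RPNs: Item 7=243, Item 4=224, Item 10=200, Item 9=180, Item 5=160, Item 2=147, Item 8=120, Item 3=108, Item 6=80.
Highest is now Item 7 (243).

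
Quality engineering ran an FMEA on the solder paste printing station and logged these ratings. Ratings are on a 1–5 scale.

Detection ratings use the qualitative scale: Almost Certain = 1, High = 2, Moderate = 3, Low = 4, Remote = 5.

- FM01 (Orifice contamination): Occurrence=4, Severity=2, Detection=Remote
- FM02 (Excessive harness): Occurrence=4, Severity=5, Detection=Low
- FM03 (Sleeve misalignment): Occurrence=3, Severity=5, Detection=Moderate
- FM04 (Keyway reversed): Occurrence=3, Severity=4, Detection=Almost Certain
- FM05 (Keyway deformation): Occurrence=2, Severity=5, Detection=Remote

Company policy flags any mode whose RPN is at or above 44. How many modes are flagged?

3

RPN = Severity × Occurrence × Detection:
  FM01: 2 × 4 × 5 = 40
  FM02: 5 × 4 × 4 = 80
  FM03: 5 × 3 × 3 = 45
  FM04: 4 × 3 × 1 = 12
  FM05: 5 × 2 × 5 = 50
Modes with RPN ≥ 44: FM02 (80), FM03 (45), FM05 (50) → 3.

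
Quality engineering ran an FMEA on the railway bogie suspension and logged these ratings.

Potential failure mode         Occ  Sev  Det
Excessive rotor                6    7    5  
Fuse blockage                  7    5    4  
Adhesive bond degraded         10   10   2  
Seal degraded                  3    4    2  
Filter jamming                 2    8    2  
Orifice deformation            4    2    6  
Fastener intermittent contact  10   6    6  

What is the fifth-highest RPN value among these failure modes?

RPN = Severity × Occurrence × Detection:
  Excessive rotor: 7 × 6 × 5 = 210
  Fuse blockage: 5 × 7 × 4 = 140
  Adhesive bond degraded: 10 × 10 × 2 = 200
  Seal degraded: 4 × 3 × 2 = 24
  Filter jamming: 8 × 2 × 2 = 32
  Orifice deformation: 2 × 4 × 6 = 48
  Fastener intermittent contact: 6 × 10 × 6 = 360
Sorted descending: 360, 210, 200, 140, 48, 32, 24.
The fifth-highest RPN is 48 (Orifice deformation).

48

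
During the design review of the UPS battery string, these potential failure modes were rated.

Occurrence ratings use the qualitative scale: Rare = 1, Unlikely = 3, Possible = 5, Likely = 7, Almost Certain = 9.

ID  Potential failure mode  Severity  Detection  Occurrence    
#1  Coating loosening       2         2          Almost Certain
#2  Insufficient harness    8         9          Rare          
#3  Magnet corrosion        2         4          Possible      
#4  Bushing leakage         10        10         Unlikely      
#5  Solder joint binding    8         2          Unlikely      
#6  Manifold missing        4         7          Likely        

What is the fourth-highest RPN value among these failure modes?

RPN = Severity × Occurrence × Detection:
  #1: 2 × 9 × 2 = 36
  #2: 8 × 1 × 9 = 72
  #3: 2 × 5 × 4 = 40
  #4: 10 × 3 × 10 = 300
  #5: 8 × 3 × 2 = 48
  #6: 4 × 7 × 7 = 196
Sorted descending: 300, 196, 72, 48, 40, 36.
The fourth-highest RPN is 48 (#5).

48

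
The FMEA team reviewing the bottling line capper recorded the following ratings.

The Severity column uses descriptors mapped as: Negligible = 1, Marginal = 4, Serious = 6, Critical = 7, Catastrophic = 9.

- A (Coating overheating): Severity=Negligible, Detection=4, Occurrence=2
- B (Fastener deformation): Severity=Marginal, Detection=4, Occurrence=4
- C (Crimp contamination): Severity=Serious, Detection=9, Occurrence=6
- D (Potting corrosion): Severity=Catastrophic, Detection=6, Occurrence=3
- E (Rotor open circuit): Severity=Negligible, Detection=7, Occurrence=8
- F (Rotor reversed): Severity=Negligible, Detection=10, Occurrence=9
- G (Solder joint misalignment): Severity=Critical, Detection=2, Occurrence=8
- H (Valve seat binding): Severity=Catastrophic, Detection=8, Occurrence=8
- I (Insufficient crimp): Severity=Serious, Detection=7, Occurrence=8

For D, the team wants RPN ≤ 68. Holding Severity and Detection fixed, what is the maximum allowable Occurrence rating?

D: S=9, O=3, D=6 → current RPN = 162.
Fixed product = 54. Need 54 × O ≤ 68, so O ≤ 68/54 = 1.26.
Maximum integer Occurrence rating = 1 (gives RPN 54; O=2 would give 108 > 68).

1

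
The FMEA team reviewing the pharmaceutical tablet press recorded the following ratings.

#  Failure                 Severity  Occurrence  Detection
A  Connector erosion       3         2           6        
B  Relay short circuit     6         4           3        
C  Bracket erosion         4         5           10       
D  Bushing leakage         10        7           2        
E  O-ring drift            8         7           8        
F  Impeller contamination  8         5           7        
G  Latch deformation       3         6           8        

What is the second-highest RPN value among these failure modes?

RPN = Severity × Occurrence × Detection:
  A: 3 × 2 × 6 = 36
  B: 6 × 4 × 3 = 72
  C: 4 × 5 × 10 = 200
  D: 10 × 7 × 2 = 140
  E: 8 × 7 × 8 = 448
  F: 8 × 5 × 7 = 280
  G: 3 × 6 × 8 = 144
Sorted descending: 448, 280, 200, 144, 140, 72, 36.
The second-highest RPN is 280 (F).

280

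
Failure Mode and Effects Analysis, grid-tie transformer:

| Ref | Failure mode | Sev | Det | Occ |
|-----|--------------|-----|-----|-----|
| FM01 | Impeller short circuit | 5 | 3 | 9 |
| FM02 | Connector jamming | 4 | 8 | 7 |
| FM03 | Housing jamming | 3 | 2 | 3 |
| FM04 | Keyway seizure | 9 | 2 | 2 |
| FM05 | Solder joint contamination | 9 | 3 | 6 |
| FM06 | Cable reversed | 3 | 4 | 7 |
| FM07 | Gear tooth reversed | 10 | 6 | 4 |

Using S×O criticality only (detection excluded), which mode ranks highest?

FM05

Criticality = Severity × Occurrence:
  FM01: 5 × 9 = 45
  FM02: 4 × 7 = 28
  FM03: 3 × 3 = 9
  FM04: 9 × 2 = 18
  FM05: 9 × 6 = 54
  FM06: 3 × 7 = 21
  FM07: 10 × 4 = 40
Highest criticality is 54 → FM05.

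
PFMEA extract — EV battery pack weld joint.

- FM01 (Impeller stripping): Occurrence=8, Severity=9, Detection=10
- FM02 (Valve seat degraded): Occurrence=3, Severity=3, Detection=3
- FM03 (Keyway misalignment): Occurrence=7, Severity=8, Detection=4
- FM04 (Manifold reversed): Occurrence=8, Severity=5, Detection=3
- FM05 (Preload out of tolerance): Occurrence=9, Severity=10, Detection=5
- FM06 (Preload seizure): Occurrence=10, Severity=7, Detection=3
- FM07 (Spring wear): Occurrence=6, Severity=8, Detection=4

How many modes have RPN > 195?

4

RPN = Severity × Occurrence × Detection:
  FM01: 9 × 8 × 10 = 720
  FM02: 3 × 3 × 3 = 27
  FM03: 8 × 7 × 4 = 224
  FM04: 5 × 8 × 3 = 120
  FM05: 10 × 9 × 5 = 450
  FM06: 7 × 10 × 3 = 210
  FM07: 8 × 6 × 4 = 192
Modes with RPN > 195: FM01 (720), FM03 (224), FM05 (450), FM06 (210) → 4.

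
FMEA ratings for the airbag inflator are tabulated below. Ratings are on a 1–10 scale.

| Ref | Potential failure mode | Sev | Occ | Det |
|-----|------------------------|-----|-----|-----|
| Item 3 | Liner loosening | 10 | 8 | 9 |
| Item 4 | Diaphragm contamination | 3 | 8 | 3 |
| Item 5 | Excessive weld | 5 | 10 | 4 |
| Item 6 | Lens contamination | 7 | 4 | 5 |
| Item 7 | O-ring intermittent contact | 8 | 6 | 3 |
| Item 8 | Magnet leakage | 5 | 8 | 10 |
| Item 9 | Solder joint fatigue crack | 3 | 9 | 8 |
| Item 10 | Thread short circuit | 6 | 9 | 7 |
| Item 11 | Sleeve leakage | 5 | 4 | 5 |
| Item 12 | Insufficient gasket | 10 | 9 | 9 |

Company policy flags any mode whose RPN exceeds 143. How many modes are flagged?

7

RPN = Severity × Occurrence × Detection:
  Item 3: 10 × 8 × 9 = 720
  Item 4: 3 × 8 × 3 = 72
  Item 5: 5 × 10 × 4 = 200
  Item 6: 7 × 4 × 5 = 140
  Item 7: 8 × 6 × 3 = 144
  Item 8: 5 × 8 × 10 = 400
  Item 9: 3 × 9 × 8 = 216
  Item 10: 6 × 9 × 7 = 378
  Item 11: 5 × 4 × 5 = 100
  Item 12: 10 × 9 × 9 = 810
Modes with RPN > 143: Item 3 (720), Item 5 (200), Item 7 (144), Item 8 (400), Item 9 (216), Item 10 (378), Item 12 (810) → 7.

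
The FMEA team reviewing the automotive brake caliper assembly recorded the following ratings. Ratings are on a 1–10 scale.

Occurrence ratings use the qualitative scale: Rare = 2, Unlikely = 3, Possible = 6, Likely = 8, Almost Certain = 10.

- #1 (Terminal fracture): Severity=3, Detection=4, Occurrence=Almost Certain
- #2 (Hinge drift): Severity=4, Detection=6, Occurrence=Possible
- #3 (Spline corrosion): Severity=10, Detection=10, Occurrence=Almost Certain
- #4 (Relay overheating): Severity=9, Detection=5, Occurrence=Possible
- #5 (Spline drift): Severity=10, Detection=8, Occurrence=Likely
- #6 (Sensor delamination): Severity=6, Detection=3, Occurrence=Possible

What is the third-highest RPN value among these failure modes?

RPN = Severity × Occurrence × Detection:
  #1: 3 × 10 × 4 = 120
  #2: 4 × 6 × 6 = 144
  #3: 10 × 10 × 10 = 1000
  #4: 9 × 6 × 5 = 270
  #5: 10 × 8 × 8 = 640
  #6: 6 × 6 × 3 = 108
Sorted descending: 1000, 640, 270, 144, 120, 108.
The third-highest RPN is 270 (#4).

270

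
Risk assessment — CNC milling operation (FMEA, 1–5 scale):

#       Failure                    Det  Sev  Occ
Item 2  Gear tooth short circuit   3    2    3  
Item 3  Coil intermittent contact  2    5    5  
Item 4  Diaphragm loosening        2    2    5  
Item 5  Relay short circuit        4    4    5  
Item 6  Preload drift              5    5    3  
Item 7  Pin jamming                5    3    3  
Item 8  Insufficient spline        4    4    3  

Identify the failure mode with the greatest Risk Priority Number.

Item 5

RPN = Severity × Occurrence × Detection:
  Item 2: 2 × 3 × 3 = 18
  Item 3: 5 × 5 × 2 = 50
  Item 4: 2 × 5 × 2 = 20
  Item 5: 4 × 5 × 4 = 80
  Item 6: 5 × 3 × 5 = 75
  Item 7: 3 × 3 × 5 = 45
  Item 8: 4 × 3 × 4 = 48
Highest RPN is 80 → Item 5.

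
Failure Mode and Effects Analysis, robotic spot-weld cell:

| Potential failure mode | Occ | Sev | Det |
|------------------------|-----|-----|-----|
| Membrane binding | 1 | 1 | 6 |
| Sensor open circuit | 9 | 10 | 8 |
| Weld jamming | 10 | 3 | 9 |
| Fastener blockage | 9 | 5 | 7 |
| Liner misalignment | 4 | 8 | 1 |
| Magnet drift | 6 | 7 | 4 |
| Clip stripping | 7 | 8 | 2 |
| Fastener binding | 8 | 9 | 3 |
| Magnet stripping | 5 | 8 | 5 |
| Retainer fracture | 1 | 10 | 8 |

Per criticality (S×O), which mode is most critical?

Criticality = Severity × Occurrence:
  Membrane binding: 1 × 1 = 1
  Sensor open circuit: 10 × 9 = 90
  Weld jamming: 3 × 10 = 30
  Fastener blockage: 5 × 9 = 45
  Liner misalignment: 8 × 4 = 32
  Magnet drift: 7 × 6 = 42
  Clip stripping: 8 × 7 = 56
  Fastener binding: 9 × 8 = 72
  Magnet stripping: 8 × 5 = 40
  Retainer fracture: 10 × 1 = 10
Highest criticality is 90 → Sensor open circuit.

Sensor open circuit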